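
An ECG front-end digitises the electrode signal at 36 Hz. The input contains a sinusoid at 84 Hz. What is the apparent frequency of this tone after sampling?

84 Hz mod fs = 12 Hz.
12 Hz ≤ fs/2 = 18 Hz, appears at 12 Hz.

12 Hz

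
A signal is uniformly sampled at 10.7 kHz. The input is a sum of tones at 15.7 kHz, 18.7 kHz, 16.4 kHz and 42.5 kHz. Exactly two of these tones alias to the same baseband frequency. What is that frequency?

5 kHz

fs/2 = 5.35 kHz.
15.7 kHz mod fs = 5 kHz.
5 kHz ≤ fs/2 = 5.35 kHz, appears at 5 kHz.
18.7 kHz mod fs = 8 kHz.
8 kHz > fs/2 = 5.35 kHz, folds to fs − 8 kHz = 2.7 kHz.
16.4 kHz mod fs = 5.7 kHz.
5.7 kHz > fs/2 = 5.35 kHz, folds to fs − 5.7 kHz = 5 kHz.
42.5 kHz mod fs = 10.4 kHz.
10.4 kHz > fs/2 = 5.35 kHz, folds to fs − 10.4 kHz = 0.3 kHz.
15.7 kHz and 16.4 kHz both map to 5 kHz.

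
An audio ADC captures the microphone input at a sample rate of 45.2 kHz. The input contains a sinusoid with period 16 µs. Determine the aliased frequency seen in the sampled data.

17.3 kHz

T = 16 µs → f = 1/T = 62.5 kHz.
62.5 kHz mod fs = 17.3 kHz.
17.3 kHz ≤ fs/2 = 22.6 kHz, appears at 17.3 kHz.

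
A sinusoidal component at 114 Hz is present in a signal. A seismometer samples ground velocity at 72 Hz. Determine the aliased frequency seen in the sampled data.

30 Hz

114 Hz mod fs = 42 Hz.
42 Hz > fs/2 = 36 Hz, folds to fs − 42 Hz = 30 Hz.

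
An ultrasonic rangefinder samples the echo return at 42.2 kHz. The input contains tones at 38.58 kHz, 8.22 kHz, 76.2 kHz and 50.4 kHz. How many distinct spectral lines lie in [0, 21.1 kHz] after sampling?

3

fs/2 = 21.1 kHz.
38.58 kHz > fs/2 = 21.1 kHz, folds to fs − 38.58 kHz = 3.62 kHz.
8.22 kHz ≤ fs/2 = 21.1 kHz, passes unchanged.
76.2 kHz mod fs = 34 kHz.
34 kHz > fs/2 = 21.1 kHz, folds to fs − 34 kHz = 8.2 kHz.
50.4 kHz mod fs = 8.2 kHz.
8.2 kHz ≤ fs/2 = 21.1 kHz, appears at 8.2 kHz.
Distinct values: {3.62 kHz, 8.2 kHz, 8.22 kHz} → 3.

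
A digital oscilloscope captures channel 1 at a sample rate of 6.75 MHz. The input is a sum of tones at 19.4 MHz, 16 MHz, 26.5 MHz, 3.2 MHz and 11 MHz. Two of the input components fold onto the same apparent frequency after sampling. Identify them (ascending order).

fs/2 = 3.375 MHz.
19.4 MHz mod fs = 5.9 MHz.
5.9 MHz > fs/2 = 3.375 MHz, folds to fs − 5.9 MHz = 0.85 MHz.
16 MHz mod fs = 2.5 MHz.
2.5 MHz ≤ fs/2 = 3.375 MHz, appears at 2.5 MHz.
26.5 MHz mod fs = 6.25 MHz.
6.25 MHz > fs/2 = 3.375 MHz, folds to fs − 6.25 MHz = 0.5 MHz.
3.2 MHz ≤ fs/2 = 3.375 MHz, passes unchanged.
11 MHz mod fs = 4.25 MHz.
4.25 MHz > fs/2 = 3.375 MHz, folds to fs − 4.25 MHz = 2.5 MHz.
11 MHz and 16 MHz both map to 2.5 MHz.

11 MHz, 16 MHz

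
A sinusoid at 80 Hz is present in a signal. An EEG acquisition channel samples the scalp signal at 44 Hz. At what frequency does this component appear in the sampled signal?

80 Hz mod fs = 36 Hz.
36 Hz > fs/2 = 22 Hz, folds to fs − 36 Hz = 8 Hz.

8 Hz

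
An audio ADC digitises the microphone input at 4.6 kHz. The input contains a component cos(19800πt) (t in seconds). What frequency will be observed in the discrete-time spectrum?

0.7 kHz

ω = 19800π rad/s → f = ω/(2π) = 9900 Hz = 9.9 kHz.
9.9 kHz mod fs = 0.7 kHz.
0.7 kHz ≤ fs/2 = 2.3 kHz, appears at 0.7 kHz.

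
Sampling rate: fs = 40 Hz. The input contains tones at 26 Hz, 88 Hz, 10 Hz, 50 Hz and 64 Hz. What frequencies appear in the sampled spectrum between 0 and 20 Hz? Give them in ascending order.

fs/2 = 20 Hz.
26 Hz > fs/2 = 20 Hz, folds to fs − 26 Hz = 14 Hz.
88 Hz mod fs = 8 Hz.
8 Hz ≤ fs/2 = 20 Hz, appears at 8 Hz.
10 Hz ≤ fs/2 = 20 Hz, passes unchanged.
50 Hz mod fs = 10 Hz.
10 Hz ≤ fs/2 = 20 Hz, appears at 10 Hz.
64 Hz mod fs = 24 Hz.
24 Hz > fs/2 = 20 Hz, folds to fs − 24 Hz = 16 Hz.
Distinct values: {8 Hz, 10 Hz, 14 Hz, 16 Hz}.

8 Hz, 10 Hz, 14 Hz, 16 Hz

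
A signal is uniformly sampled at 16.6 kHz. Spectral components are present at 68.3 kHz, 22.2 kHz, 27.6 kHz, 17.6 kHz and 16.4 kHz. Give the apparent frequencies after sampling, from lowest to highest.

fs/2 = 8.3 kHz.
68.3 kHz mod fs = 1.9 kHz.
1.9 kHz ≤ fs/2 = 8.3 kHz, appears at 1.9 kHz.
22.2 kHz mod fs = 5.6 kHz.
5.6 kHz ≤ fs/2 = 8.3 kHz, appears at 5.6 kHz.
27.6 kHz mod fs = 11 kHz.
11 kHz > fs/2 = 8.3 kHz, folds to fs − 11 kHz = 5.6 kHz.
17.6 kHz mod fs = 1 kHz.
1 kHz ≤ fs/2 = 8.3 kHz, appears at 1 kHz.
16.4 kHz > fs/2 = 8.3 kHz, folds to fs − 16.4 kHz = 0.2 kHz.
Distinct values: {0.2 kHz, 1 kHz, 1.9 kHz, 5.6 kHz}.

0.2 kHz, 1 kHz, 1.9 kHz, 5.6 kHz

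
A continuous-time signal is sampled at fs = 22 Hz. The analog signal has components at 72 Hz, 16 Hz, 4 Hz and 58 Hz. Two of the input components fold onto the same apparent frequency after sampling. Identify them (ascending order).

fs/2 = 11 Hz.
72 Hz mod fs = 6 Hz.
6 Hz ≤ fs/2 = 11 Hz, appears at 6 Hz.
16 Hz > fs/2 = 11 Hz, folds to fs − 16 Hz = 6 Hz.
4 Hz ≤ fs/2 = 11 Hz, passes unchanged.
58 Hz mod fs = 14 Hz.
14 Hz > fs/2 = 11 Hz, folds to fs − 14 Hz = 8 Hz.
16 Hz and 72 Hz both map to 6 Hz.

16 Hz, 72 Hz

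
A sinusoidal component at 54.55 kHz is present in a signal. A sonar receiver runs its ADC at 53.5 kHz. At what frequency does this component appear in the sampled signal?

1.05 kHz

54.55 kHz mod fs = 1.05 kHz.
1.05 kHz ≤ fs/2 = 26.75 kHz, appears at 1.05 kHz.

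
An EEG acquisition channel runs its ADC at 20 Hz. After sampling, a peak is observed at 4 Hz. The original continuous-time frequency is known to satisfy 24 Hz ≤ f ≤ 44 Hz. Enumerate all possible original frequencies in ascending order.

Frequencies that alias to 4 Hz are k·fs ± 4 Hz for integer k ≥ 0.
k=0: 4 Hz.
k=1: 16 Hz, 24 Hz.
k=2: 36 Hz, 44 Hz.
k=3: 56 Hz, 64 Hz.
Within [24 Hz, 44 Hz]: 24 Hz, 36 Hz, 44 Hz.

24 Hz, 36 Hz, 44 Hz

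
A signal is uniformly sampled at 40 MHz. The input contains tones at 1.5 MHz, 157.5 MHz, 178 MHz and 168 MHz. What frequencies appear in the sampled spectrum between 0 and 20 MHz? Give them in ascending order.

1.5 MHz, 2.5 MHz, 8 MHz, 18 MHz

fs/2 = 20 MHz.
1.5 MHz ≤ fs/2 = 20 MHz, passes unchanged.
157.5 MHz mod fs = 37.5 MHz.
37.5 MHz > fs/2 = 20 MHz, folds to fs − 37.5 MHz = 2.5 MHz.
178 MHz mod fs = 18 MHz.
18 MHz ≤ fs/2 = 20 MHz, appears at 18 MHz.
168 MHz mod fs = 8 MHz.
8 MHz ≤ fs/2 = 20 MHz, appears at 8 MHz.
Distinct values: {1.5 MHz, 2.5 MHz, 8 MHz, 18 MHz}.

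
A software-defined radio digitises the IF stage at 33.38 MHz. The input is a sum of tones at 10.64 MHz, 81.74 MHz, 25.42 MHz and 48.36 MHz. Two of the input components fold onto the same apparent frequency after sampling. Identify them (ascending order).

48.36 MHz, 81.74 MHz

fs/2 = 16.69 MHz.
10.64 MHz ≤ fs/2 = 16.69 MHz, passes unchanged.
81.74 MHz mod fs = 14.98 MHz.
14.98 MHz ≤ fs/2 = 16.69 MHz, appears at 14.98 MHz.
25.42 MHz > fs/2 = 16.69 MHz, folds to fs − 25.42 MHz = 7.96 MHz.
48.36 MHz mod fs = 14.98 MHz.
14.98 MHz ≤ fs/2 = 16.69 MHz, appears at 14.98 MHz.
48.36 MHz and 81.74 MHz both map to 14.98 MHz.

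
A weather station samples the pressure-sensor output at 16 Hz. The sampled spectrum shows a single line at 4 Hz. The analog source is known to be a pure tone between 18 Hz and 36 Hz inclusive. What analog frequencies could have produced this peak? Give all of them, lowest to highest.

Frequencies that alias to 4 Hz are k·fs ± 4 Hz for integer k ≥ 0.
k=0: 4 Hz.
k=1: 12 Hz, 20 Hz.
k=2: 28 Hz, 36 Hz.
k=3: 44 Hz, 52 Hz.
Within [18 Hz, 36 Hz]: 20 Hz, 28 Hz, 36 Hz.

20 Hz, 28 Hz, 36 Hz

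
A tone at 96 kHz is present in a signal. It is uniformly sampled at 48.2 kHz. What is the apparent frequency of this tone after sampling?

0.4 kHz

96 kHz mod fs = 47.8 kHz.
47.8 kHz > fs/2 = 24.1 kHz, folds to fs − 47.8 kHz = 0.4 kHz.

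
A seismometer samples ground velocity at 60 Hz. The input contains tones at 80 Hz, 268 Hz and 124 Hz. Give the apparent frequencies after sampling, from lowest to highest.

fs/2 = 30 Hz.
80 Hz mod fs = 20 Hz.
20 Hz ≤ fs/2 = 30 Hz, appears at 20 Hz.
268 Hz mod fs = 28 Hz.
28 Hz ≤ fs/2 = 30 Hz, appears at 28 Hz.
124 Hz mod fs = 4 Hz.
4 Hz ≤ fs/2 = 30 Hz, appears at 4 Hz.
Distinct values: {4 Hz, 20 Hz, 28 Hz}.

4 Hz, 20 Hz, 28 Hz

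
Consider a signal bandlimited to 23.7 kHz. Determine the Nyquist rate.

Nyquist rate = 2 × 23.7 kHz = 47.4 kHz.

47.4 kHz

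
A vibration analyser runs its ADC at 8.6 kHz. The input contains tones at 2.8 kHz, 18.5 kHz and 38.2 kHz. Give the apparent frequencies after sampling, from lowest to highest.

1.3 kHz, 2.8 kHz, 3.8 kHz

fs/2 = 4.3 kHz.
2.8 kHz ≤ fs/2 = 4.3 kHz, passes unchanged.
18.5 kHz mod fs = 1.3 kHz.
1.3 kHz ≤ fs/2 = 4.3 kHz, appears at 1.3 kHz.
38.2 kHz mod fs = 3.8 kHz.
3.8 kHz ≤ fs/2 = 4.3 kHz, appears at 3.8 kHz.
Distinct values: {1.3 kHz, 2.8 kHz, 3.8 kHz}.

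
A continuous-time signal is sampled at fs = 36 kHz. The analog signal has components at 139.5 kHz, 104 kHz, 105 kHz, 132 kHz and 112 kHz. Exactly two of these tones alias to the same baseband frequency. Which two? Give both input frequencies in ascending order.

104 kHz, 112 kHz

fs/2 = 18 kHz.
139.5 kHz mod fs = 31.5 kHz.
31.5 kHz > fs/2 = 18 kHz, folds to fs − 31.5 kHz = 4.5 kHz.
104 kHz mod fs = 32 kHz.
32 kHz > fs/2 = 18 kHz, folds to fs − 32 kHz = 4 kHz.
105 kHz mod fs = 33 kHz.
33 kHz > fs/2 = 18 kHz, folds to fs − 33 kHz = 3 kHz.
132 kHz mod fs = 24 kHz.
24 kHz > fs/2 = 18 kHz, folds to fs − 24 kHz = 12 kHz.
112 kHz mod fs = 4 kHz.
4 kHz ≤ fs/2 = 18 kHz, appears at 4 kHz.
104 kHz and 112 kHz both map to 4 kHz.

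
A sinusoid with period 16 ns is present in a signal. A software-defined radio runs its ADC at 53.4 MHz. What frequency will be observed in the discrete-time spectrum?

T = 16 ns → f = 1/T = 62.5 MHz.
62.5 MHz mod fs = 9.1 MHz.
9.1 MHz ≤ fs/2 = 26.7 MHz, appears at 9.1 MHz.

9.1 MHz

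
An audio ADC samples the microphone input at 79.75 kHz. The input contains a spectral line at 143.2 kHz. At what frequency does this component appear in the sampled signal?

143.2 kHz mod fs = 63.45 kHz.
63.45 kHz > fs/2 = 39.875 kHz, folds to fs − 63.45 kHz = 16.3 kHz.

16.3 kHz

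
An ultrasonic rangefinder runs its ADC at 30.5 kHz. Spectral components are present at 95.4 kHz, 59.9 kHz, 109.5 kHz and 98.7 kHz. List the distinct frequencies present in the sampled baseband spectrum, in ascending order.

1.1 kHz, 3.9 kHz, 7.2 kHz, 12.5 kHz

fs/2 = 15.25 kHz.
95.4 kHz mod fs = 3.9 kHz.
3.9 kHz ≤ fs/2 = 15.25 kHz, appears at 3.9 kHz.
59.9 kHz mod fs = 29.4 kHz.
29.4 kHz > fs/2 = 15.25 kHz, folds to fs − 29.4 kHz = 1.1 kHz.
109.5 kHz mod fs = 18 kHz.
18 kHz > fs/2 = 15.25 kHz, folds to fs − 18 kHz = 12.5 kHz.
98.7 kHz mod fs = 7.2 kHz.
7.2 kHz ≤ fs/2 = 15.25 kHz, appears at 7.2 kHz.
Distinct values: {1.1 kHz, 3.9 kHz, 7.2 kHz, 12.5 kHz}.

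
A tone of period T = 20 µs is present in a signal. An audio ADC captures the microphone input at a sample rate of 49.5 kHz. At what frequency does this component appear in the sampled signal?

0.5 kHz

T = 20 µs → f = 1/T = 50 kHz.
50 kHz mod fs = 0.5 kHz.
0.5 kHz ≤ fs/2 = 24.75 kHz, appears at 0.5 kHz.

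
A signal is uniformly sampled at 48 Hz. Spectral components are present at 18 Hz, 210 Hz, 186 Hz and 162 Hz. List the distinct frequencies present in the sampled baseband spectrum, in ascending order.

fs/2 = 24 Hz.
18 Hz ≤ fs/2 = 24 Hz, passes unchanged.
210 Hz mod fs = 18 Hz.
18 Hz ≤ fs/2 = 24 Hz, appears at 18 Hz.
186 Hz mod fs = 42 Hz.
42 Hz > fs/2 = 24 Hz, folds to fs − 42 Hz = 6 Hz.
162 Hz mod fs = 18 Hz.
18 Hz ≤ fs/2 = 24 Hz, appears at 18 Hz.
Distinct values: {6 Hz, 18 Hz}.

6 Hz, 18 Hz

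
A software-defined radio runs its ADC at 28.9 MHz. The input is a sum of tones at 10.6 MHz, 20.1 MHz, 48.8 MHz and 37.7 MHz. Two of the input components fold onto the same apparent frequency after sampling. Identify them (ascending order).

fs/2 = 14.45 MHz.
10.6 MHz ≤ fs/2 = 14.45 MHz, passes unchanged.
20.1 MHz > fs/2 = 14.45 MHz, folds to fs − 20.1 MHz = 8.8 MHz.
48.8 MHz mod fs = 19.9 MHz.
19.9 MHz > fs/2 = 14.45 MHz, folds to fs − 19.9 MHz = 9 MHz.
37.7 MHz mod fs = 8.8 MHz.
8.8 MHz ≤ fs/2 = 14.45 MHz, appears at 8.8 MHz.
20.1 MHz and 37.7 MHz both map to 8.8 MHz.

20.1 MHz, 37.7 MHz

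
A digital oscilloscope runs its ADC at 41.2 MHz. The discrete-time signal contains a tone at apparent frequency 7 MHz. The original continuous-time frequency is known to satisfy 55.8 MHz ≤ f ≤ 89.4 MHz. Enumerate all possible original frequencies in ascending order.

Frequencies that alias to 7 MHz are k·fs ± 7 MHz for integer k ≥ 0.
k=0: 7 MHz.
k=1: 34.2 MHz, 48.2 MHz.
k=2: 75.4 MHz, 89.4 MHz.
k=3: 116.6 MHz, 130.6 MHz.
Within [55.8 MHz, 89.4 MHz]: 75.4 MHz, 89.4 MHz.

75.4 MHz, 89.4 MHz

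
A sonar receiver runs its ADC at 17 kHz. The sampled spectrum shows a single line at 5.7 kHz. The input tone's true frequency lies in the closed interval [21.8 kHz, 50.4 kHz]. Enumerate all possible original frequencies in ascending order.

Frequencies that alias to 5.7 kHz are k·fs ± 5.7 kHz for integer k ≥ 0.
k=0: 5.7 kHz.
k=1: 11.3 kHz, 22.7 kHz.
k=2: 28.3 kHz, 39.7 kHz.
k=3: 45.3 kHz, 56.7 kHz.
k=4: 62.3 kHz, 73.7 kHz.
Within [21.8 kHz, 50.4 kHz]: 22.7 kHz, 28.3 kHz, 39.7 kHz, 45.3 kHz.

22.7 kHz, 28.3 kHz, 39.7 kHz, 45.3 kHz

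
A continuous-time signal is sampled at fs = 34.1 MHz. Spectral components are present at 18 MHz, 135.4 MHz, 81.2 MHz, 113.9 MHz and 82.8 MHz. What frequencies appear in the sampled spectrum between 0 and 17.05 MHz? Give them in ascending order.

1 MHz, 11.6 MHz, 13 MHz, 14.6 MHz, 16.1 MHz

fs/2 = 17.05 MHz.
18 MHz > fs/2 = 17.05 MHz, folds to fs − 18 MHz = 16.1 MHz.
135.4 MHz mod fs = 33.1 MHz.
33.1 MHz > fs/2 = 17.05 MHz, folds to fs − 33.1 MHz = 1 MHz.
81.2 MHz mod fs = 13 MHz.
13 MHz ≤ fs/2 = 17.05 MHz, appears at 13 MHz.
113.9 MHz mod fs = 11.6 MHz.
11.6 MHz ≤ fs/2 = 17.05 MHz, appears at 11.6 MHz.
82.8 MHz mod fs = 14.6 MHz.
14.6 MHz ≤ fs/2 = 17.05 MHz, appears at 14.6 MHz.
Distinct values: {1 MHz, 11.6 MHz, 13 MHz, 14.6 MHz, 16.1 MHz}.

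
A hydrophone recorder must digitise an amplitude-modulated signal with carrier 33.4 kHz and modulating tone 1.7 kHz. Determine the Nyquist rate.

70.2 kHz

AM sidebands sit at fc ± fm = 31.7 kHz and 35.1 kHz.
Highest-frequency component: 35.1 kHz.
Nyquist rate = 2 × 35.1 kHz = 70.2 kHz.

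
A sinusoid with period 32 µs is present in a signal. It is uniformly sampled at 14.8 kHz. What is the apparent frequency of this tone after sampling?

T = 32 µs → f = 1/T = 31.25 kHz.
31.25 kHz mod fs = 1.65 kHz.
1.65 kHz ≤ fs/2 = 7.4 kHz, appears at 1.65 kHz.

1.65 kHz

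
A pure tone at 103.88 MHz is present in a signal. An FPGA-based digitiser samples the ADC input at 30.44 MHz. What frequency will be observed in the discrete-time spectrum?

12.56 MHz

103.88 MHz mod fs = 12.56 MHz.
12.56 MHz ≤ fs/2 = 15.22 MHz, appears at 12.56 MHz.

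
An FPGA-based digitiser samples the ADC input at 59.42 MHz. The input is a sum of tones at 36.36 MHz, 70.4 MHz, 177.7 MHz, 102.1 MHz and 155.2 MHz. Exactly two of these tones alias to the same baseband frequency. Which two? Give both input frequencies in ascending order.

fs/2 = 29.71 MHz.
36.36 MHz > fs/2 = 29.71 MHz, folds to fs − 36.36 MHz = 23.06 MHz.
70.4 MHz mod fs = 10.98 MHz.
10.98 MHz ≤ fs/2 = 29.71 MHz, appears at 10.98 MHz.
177.7 MHz mod fs = 58.86 MHz.
58.86 MHz > fs/2 = 29.71 MHz, folds to fs − 58.86 MHz = 0.56 MHz.
102.1 MHz mod fs = 42.68 MHz.
42.68 MHz > fs/2 = 29.71 MHz, folds to fs − 42.68 MHz = 16.74 MHz.
155.2 MHz mod fs = 36.36 MHz.
36.36 MHz > fs/2 = 29.71 MHz, folds to fs − 36.36 MHz = 23.06 MHz.
36.36 MHz and 155.2 MHz both map to 23.06 MHz.

36.36 MHz, 155.2 MHz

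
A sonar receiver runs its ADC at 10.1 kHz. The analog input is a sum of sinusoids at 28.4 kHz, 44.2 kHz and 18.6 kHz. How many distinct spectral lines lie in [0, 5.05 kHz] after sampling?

3

fs/2 = 5.05 kHz.
28.4 kHz mod fs = 8.2 kHz.
8.2 kHz > fs/2 = 5.05 kHz, folds to fs − 8.2 kHz = 1.9 kHz.
44.2 kHz mod fs = 3.8 kHz.
3.8 kHz ≤ fs/2 = 5.05 kHz, appears at 3.8 kHz.
18.6 kHz mod fs = 8.5 kHz.
8.5 kHz > fs/2 = 5.05 kHz, folds to fs − 8.5 kHz = 1.6 kHz.
Distinct values: {1.6 kHz, 1.9 kHz, 3.8 kHz} → 3.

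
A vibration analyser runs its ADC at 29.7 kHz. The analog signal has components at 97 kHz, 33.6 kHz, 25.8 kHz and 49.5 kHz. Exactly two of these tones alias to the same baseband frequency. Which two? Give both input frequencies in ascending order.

fs/2 = 14.85 kHz.
97 kHz mod fs = 7.9 kHz.
7.9 kHz ≤ fs/2 = 14.85 kHz, appears at 7.9 kHz.
33.6 kHz mod fs = 3.9 kHz.
3.9 kHz ≤ fs/2 = 14.85 kHz, appears at 3.9 kHz.
25.8 kHz > fs/2 = 14.85 kHz, folds to fs − 25.8 kHz = 3.9 kHz.
49.5 kHz mod fs = 19.8 kHz.
19.8 kHz > fs/2 = 14.85 kHz, folds to fs − 19.8 kHz = 9.9 kHz.
25.8 kHz and 33.6 kHz both map to 3.9 kHz.

25.8 kHz, 33.6 kHz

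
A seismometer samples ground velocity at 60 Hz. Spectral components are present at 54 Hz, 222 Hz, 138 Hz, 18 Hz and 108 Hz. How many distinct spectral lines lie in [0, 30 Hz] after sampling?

fs/2 = 30 Hz.
54 Hz > fs/2 = 30 Hz, folds to fs − 54 Hz = 6 Hz.
222 Hz mod fs = 42 Hz.
42 Hz > fs/2 = 30 Hz, folds to fs − 42 Hz = 18 Hz.
138 Hz mod fs = 18 Hz.
18 Hz ≤ fs/2 = 30 Hz, appears at 18 Hz.
18 Hz ≤ fs/2 = 30 Hz, passes unchanged.
108 Hz mod fs = 48 Hz.
48 Hz > fs/2 = 30 Hz, folds to fs − 48 Hz = 12 Hz.
Distinct values: {6 Hz, 12 Hz, 18 Hz} → 3.

3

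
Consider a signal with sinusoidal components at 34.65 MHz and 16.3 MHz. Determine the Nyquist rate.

Highest-frequency component: 34.65 MHz.
Nyquist rate = 2 × 34.65 MHz = 69.3 MHz.

69.3 MHz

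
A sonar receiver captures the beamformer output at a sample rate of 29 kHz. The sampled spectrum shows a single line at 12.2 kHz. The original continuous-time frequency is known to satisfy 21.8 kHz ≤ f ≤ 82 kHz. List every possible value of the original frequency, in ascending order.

41.2 kHz, 45.8 kHz, 70.2 kHz, 74.8 kHz

Frequencies that alias to 12.2 kHz are k·fs ± 12.2 kHz for integer k ≥ 0.
k=0: 12.2 kHz.
k=1: 16.8 kHz, 41.2 kHz.
k=2: 45.8 kHz, 70.2 kHz.
k=3: 74.8 kHz, 99.2 kHz.
k=4: 103.8 kHz, 128.2 kHz.
Within [21.8 kHz, 82 kHz]: 41.2 kHz, 45.8 kHz, 70.2 kHz, 74.8 kHz.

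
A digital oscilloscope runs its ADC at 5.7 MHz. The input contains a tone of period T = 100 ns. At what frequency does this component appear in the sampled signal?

1.4 MHz

T = 100 ns → f = 1/T = 10 MHz.
10 MHz mod fs = 4.3 MHz.
4.3 MHz > fs/2 = 2.85 MHz, folds to fs − 4.3 MHz = 1.4 MHz.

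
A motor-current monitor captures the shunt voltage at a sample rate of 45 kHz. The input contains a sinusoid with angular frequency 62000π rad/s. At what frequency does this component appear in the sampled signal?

ω = 62000π rad/s → f = ω/(2π) = 31000 Hz = 31 kHz.
31 kHz > fs/2 = 22.5 kHz, folds to fs − 31 kHz = 14 kHz.

14 kHz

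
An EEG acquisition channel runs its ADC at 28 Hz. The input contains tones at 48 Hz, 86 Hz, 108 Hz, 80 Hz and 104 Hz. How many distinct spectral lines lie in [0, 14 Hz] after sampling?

fs/2 = 14 Hz.
48 Hz mod fs = 20 Hz.
20 Hz > fs/2 = 14 Hz, folds to fs − 20 Hz = 8 Hz.
86 Hz mod fs = 2 Hz.
2 Hz ≤ fs/2 = 14 Hz, appears at 2 Hz.
108 Hz mod fs = 24 Hz.
24 Hz > fs/2 = 14 Hz, folds to fs − 24 Hz = 4 Hz.
80 Hz mod fs = 24 Hz.
24 Hz > fs/2 = 14 Hz, folds to fs − 24 Hz = 4 Hz.
104 Hz mod fs = 20 Hz.
20 Hz > fs/2 = 14 Hz, folds to fs − 20 Hz = 8 Hz.
Distinct values: {2 Hz, 4 Hz, 8 Hz} → 3.

3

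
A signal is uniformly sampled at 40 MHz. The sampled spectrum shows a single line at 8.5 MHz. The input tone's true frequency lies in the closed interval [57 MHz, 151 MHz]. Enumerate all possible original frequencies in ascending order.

71.5 MHz, 88.5 MHz, 111.5 MHz, 128.5 MHz

Frequencies that alias to 8.5 MHz are k·fs ± 8.5 MHz for integer k ≥ 0.
k=0: 8.5 MHz.
k=1: 31.5 MHz, 48.5 MHz.
k=2: 71.5 MHz, 88.5 MHz.
k=3: 111.5 MHz, 128.5 MHz.
k=4: 151.5 MHz, 168.5 MHz.
Within [57 MHz, 151 MHz]: 71.5 MHz, 88.5 MHz, 111.5 MHz, 128.5 MHz.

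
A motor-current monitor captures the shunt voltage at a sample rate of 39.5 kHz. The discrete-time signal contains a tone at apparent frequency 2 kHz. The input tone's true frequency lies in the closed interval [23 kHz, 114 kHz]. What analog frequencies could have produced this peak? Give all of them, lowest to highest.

Frequencies that alias to 2 kHz are k·fs ± 2 kHz for integer k ≥ 0.
k=0: 2 kHz.
k=1: 37.5 kHz, 41.5 kHz.
k=2: 77 kHz, 81 kHz.
k=3: 116.5 kHz, 120.5 kHz.
Within [23 kHz, 114 kHz]: 37.5 kHz, 41.5 kHz, 77 kHz, 81 kHz.

37.5 kHz, 41.5 kHz, 77 kHz, 81 kHz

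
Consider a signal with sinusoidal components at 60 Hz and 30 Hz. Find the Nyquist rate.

120 Hz

Highest-frequency component: 60 Hz.
Nyquist rate = 2 × 60 Hz = 120 Hz.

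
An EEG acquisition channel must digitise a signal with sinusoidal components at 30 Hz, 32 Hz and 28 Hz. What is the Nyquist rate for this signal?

Highest-frequency component: 32 Hz.
Nyquist rate = 2 × 32 Hz = 64 Hz.

64 Hz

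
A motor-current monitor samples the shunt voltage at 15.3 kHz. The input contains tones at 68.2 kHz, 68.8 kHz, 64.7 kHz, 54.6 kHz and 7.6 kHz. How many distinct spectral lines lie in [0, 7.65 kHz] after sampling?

4

fs/2 = 7.65 kHz.
68.2 kHz mod fs = 7 kHz.
7 kHz ≤ fs/2 = 7.65 kHz, appears at 7 kHz.
68.8 kHz mod fs = 7.6 kHz.
7.6 kHz ≤ fs/2 = 7.65 kHz, appears at 7.6 kHz.
64.7 kHz mod fs = 3.5 kHz.
3.5 kHz ≤ fs/2 = 7.65 kHz, appears at 3.5 kHz.
54.6 kHz mod fs = 8.7 kHz.
8.7 kHz > fs/2 = 7.65 kHz, folds to fs − 8.7 kHz = 6.6 kHz.
7.6 kHz ≤ fs/2 = 7.65 kHz, passes unchanged.
Distinct values: {3.5 kHz, 6.6 kHz, 7 kHz, 7.6 kHz} → 4.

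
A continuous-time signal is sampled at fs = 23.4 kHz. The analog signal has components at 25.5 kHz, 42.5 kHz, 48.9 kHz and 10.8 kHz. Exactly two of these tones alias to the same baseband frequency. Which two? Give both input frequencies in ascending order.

25.5 kHz, 48.9 kHz

fs/2 = 11.7 kHz.
25.5 kHz mod fs = 2.1 kHz.
2.1 kHz ≤ fs/2 = 11.7 kHz, appears at 2.1 kHz.
42.5 kHz mod fs = 19.1 kHz.
19.1 kHz > fs/2 = 11.7 kHz, folds to fs − 19.1 kHz = 4.3 kHz.
48.9 kHz mod fs = 2.1 kHz.
2.1 kHz ≤ fs/2 = 11.7 kHz, appears at 2.1 kHz.
10.8 kHz ≤ fs/2 = 11.7 kHz, passes unchanged.
25.5 kHz and 48.9 kHz both map to 2.1 kHz.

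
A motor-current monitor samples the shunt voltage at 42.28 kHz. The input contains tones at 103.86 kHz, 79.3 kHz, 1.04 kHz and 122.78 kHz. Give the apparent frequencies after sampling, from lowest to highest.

fs/2 = 21.14 kHz.
103.86 kHz mod fs = 19.3 kHz.
19.3 kHz ≤ fs/2 = 21.14 kHz, appears at 19.3 kHz.
79.3 kHz mod fs = 37.02 kHz.
37.02 kHz > fs/2 = 21.14 kHz, folds to fs − 37.02 kHz = 5.26 kHz.
1.04 kHz ≤ fs/2 = 21.14 kHz, passes unchanged.
122.78 kHz mod fs = 38.22 kHz.
38.22 kHz > fs/2 = 21.14 kHz, folds to fs − 38.22 kHz = 4.06 kHz.
Distinct values: {1.04 kHz, 4.06 kHz, 5.26 kHz, 19.3 kHz}.

1.04 kHz, 4.06 kHz, 5.26 kHz, 19.3 kHz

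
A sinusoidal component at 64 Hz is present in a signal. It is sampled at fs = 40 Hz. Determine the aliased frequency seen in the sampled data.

64 Hz mod fs = 24 Hz.
24 Hz > fs/2 = 20 Hz, folds to fs − 24 Hz = 16 Hz.

16 Hz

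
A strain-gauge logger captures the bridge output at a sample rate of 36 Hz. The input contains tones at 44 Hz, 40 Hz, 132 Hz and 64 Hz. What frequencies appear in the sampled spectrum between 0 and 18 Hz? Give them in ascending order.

4 Hz, 8 Hz, 12 Hz

fs/2 = 18 Hz.
44 Hz mod fs = 8 Hz.
8 Hz ≤ fs/2 = 18 Hz, appears at 8 Hz.
40 Hz mod fs = 4 Hz.
4 Hz ≤ fs/2 = 18 Hz, appears at 4 Hz.
132 Hz mod fs = 24 Hz.
24 Hz > fs/2 = 18 Hz, folds to fs − 24 Hz = 12 Hz.
64 Hz mod fs = 28 Hz.
28 Hz > fs/2 = 18 Hz, folds to fs − 28 Hz = 8 Hz.
Distinct values: {4 Hz, 8 Hz, 12 Hz}.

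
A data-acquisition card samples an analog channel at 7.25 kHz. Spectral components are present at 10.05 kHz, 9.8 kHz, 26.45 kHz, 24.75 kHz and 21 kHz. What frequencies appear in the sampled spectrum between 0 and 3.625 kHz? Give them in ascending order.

0.75 kHz, 2.55 kHz, 2.8 kHz, 3 kHz

fs/2 = 3.625 kHz.
10.05 kHz mod fs = 2.8 kHz.
2.8 kHz ≤ fs/2 = 3.625 kHz, appears at 2.8 kHz.
9.8 kHz mod fs = 2.55 kHz.
2.55 kHz ≤ fs/2 = 3.625 kHz, appears at 2.55 kHz.
26.45 kHz mod fs = 4.7 kHz.
4.7 kHz > fs/2 = 3.625 kHz, folds to fs − 4.7 kHz = 2.55 kHz.
24.75 kHz mod fs = 3 kHz.
3 kHz ≤ fs/2 = 3.625 kHz, appears at 3 kHz.
21 kHz mod fs = 6.5 kHz.
6.5 kHz > fs/2 = 3.625 kHz, folds to fs − 6.5 kHz = 0.75 kHz.
Distinct values: {0.75 kHz, 2.55 kHz, 2.8 kHz, 3 kHz}.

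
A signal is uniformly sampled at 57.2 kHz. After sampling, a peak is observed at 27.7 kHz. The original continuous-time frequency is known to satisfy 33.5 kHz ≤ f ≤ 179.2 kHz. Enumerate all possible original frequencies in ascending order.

84.9 kHz, 86.7 kHz, 142.1 kHz, 143.9 kHz

Frequencies that alias to 27.7 kHz are k·fs ± 27.7 kHz for integer k ≥ 0.
k=0: 27.7 kHz.
k=1: 29.5 kHz, 84.9 kHz.
k=2: 86.7 kHz, 142.1 kHz.
k=3: 143.9 kHz, 199.3 kHz.
k=4: 201.1 kHz, 256.5 kHz.
Within [33.5 kHz, 179.2 kHz]: 84.9 kHz, 86.7 kHz, 142.1 kHz, 143.9 kHz.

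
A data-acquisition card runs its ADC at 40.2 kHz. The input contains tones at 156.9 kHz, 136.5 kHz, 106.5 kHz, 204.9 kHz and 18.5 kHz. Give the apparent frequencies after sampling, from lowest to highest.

fs/2 = 20.1 kHz.
156.9 kHz mod fs = 36.3 kHz.
36.3 kHz > fs/2 = 20.1 kHz, folds to fs − 36.3 kHz = 3.9 kHz.
136.5 kHz mod fs = 15.9 kHz.
15.9 kHz ≤ fs/2 = 20.1 kHz, appears at 15.9 kHz.
106.5 kHz mod fs = 26.1 kHz.
26.1 kHz > fs/2 = 20.1 kHz, folds to fs − 26.1 kHz = 14.1 kHz.
204.9 kHz mod fs = 3.9 kHz.
3.9 kHz ≤ fs/2 = 20.1 kHz, appears at 3.9 kHz.
18.5 kHz ≤ fs/2 = 20.1 kHz, passes unchanged.
Distinct values: {3.9 kHz, 14.1 kHz, 15.9 kHz, 18.5 kHz}.

3.9 kHz, 14.1 kHz, 15.9 kHz, 18.5 kHz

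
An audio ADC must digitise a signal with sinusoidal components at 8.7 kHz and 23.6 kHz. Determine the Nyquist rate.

47.2 kHz

Highest-frequency component: 23.6 kHz.
Nyquist rate = 2 × 23.6 kHz = 47.2 kHz.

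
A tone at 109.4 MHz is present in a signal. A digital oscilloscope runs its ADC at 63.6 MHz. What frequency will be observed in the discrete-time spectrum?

109.4 MHz mod fs = 45.8 MHz.
45.8 MHz > fs/2 = 31.8 MHz, folds to fs − 45.8 MHz = 17.8 MHz.

17.8 MHz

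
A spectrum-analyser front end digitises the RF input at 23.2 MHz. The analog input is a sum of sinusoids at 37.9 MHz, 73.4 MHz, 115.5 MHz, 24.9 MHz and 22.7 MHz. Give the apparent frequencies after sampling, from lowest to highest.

0.5 MHz, 1.7 MHz, 3.8 MHz, 8.5 MHz

fs/2 = 11.6 MHz.
37.9 MHz mod fs = 14.7 MHz.
14.7 MHz > fs/2 = 11.6 MHz, folds to fs − 14.7 MHz = 8.5 MHz.
73.4 MHz mod fs = 3.8 MHz.
3.8 MHz ≤ fs/2 = 11.6 MHz, appears at 3.8 MHz.
115.5 MHz mod fs = 22.7 MHz.
22.7 MHz > fs/2 = 11.6 MHz, folds to fs − 22.7 MHz = 0.5 MHz.
24.9 MHz mod fs = 1.7 MHz.
1.7 MHz ≤ fs/2 = 11.6 MHz, appears at 1.7 MHz.
22.7 MHz > fs/2 = 11.6 MHz, folds to fs − 22.7 MHz = 0.5 MHz.
Distinct values: {0.5 MHz, 1.7 MHz, 3.8 MHz, 8.5 MHz}.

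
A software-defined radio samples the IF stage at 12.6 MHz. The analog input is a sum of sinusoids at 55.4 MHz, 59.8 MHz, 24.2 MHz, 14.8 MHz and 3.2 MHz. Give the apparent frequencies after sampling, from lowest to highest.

fs/2 = 6.3 MHz.
55.4 MHz mod fs = 5 MHz.
5 MHz ≤ fs/2 = 6.3 MHz, appears at 5 MHz.
59.8 MHz mod fs = 9.4 MHz.
9.4 MHz > fs/2 = 6.3 MHz, folds to fs − 9.4 MHz = 3.2 MHz.
24.2 MHz mod fs = 11.6 MHz.
11.6 MHz > fs/2 = 6.3 MHz, folds to fs − 11.6 MHz = 1 MHz.
14.8 MHz mod fs = 2.2 MHz.
2.2 MHz ≤ fs/2 = 6.3 MHz, appears at 2.2 MHz.
3.2 MHz ≤ fs/2 = 6.3 MHz, passes unchanged.
Distinct values: {1 MHz, 2.2 MHz, 3.2 MHz, 5 MHz}.

1 MHz, 2.2 MHz, 3.2 MHz, 5 MHz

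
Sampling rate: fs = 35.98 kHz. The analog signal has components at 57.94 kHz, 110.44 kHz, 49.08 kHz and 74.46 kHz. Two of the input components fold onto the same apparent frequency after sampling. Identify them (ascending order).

74.46 kHz, 110.44 kHz

fs/2 = 17.99 kHz.
57.94 kHz mod fs = 21.96 kHz.
21.96 kHz > fs/2 = 17.99 kHz, folds to fs − 21.96 kHz = 14.02 kHz.
110.44 kHz mod fs = 2.5 kHz.
2.5 kHz ≤ fs/2 = 17.99 kHz, appears at 2.5 kHz.
49.08 kHz mod fs = 13.1 kHz.
13.1 kHz ≤ fs/2 = 17.99 kHz, appears at 13.1 kHz.
74.46 kHz mod fs = 2.5 kHz.
2.5 kHz ≤ fs/2 = 17.99 kHz, appears at 2.5 kHz.
74.46 kHz and 110.44 kHz both map to 2.5 kHz.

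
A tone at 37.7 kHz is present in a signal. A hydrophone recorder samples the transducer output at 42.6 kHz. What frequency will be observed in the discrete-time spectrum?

4.9 kHz

37.7 kHz > fs/2 = 21.3 kHz, folds to fs − 37.7 kHz = 4.9 kHz.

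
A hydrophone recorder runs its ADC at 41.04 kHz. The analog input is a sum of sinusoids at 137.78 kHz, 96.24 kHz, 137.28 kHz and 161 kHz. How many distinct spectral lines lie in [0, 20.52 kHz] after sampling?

3

fs/2 = 20.52 kHz.
137.78 kHz mod fs = 14.66 kHz.
14.66 kHz ≤ fs/2 = 20.52 kHz, appears at 14.66 kHz.
96.24 kHz mod fs = 14.16 kHz.
14.16 kHz ≤ fs/2 = 20.52 kHz, appears at 14.16 kHz.
137.28 kHz mod fs = 14.16 kHz.
14.16 kHz ≤ fs/2 = 20.52 kHz, appears at 14.16 kHz.
161 kHz mod fs = 37.88 kHz.
37.88 kHz > fs/2 = 20.52 kHz, folds to fs − 37.88 kHz = 3.16 kHz.
Distinct values: {3.16 kHz, 14.16 kHz, 14.66 kHz} → 3.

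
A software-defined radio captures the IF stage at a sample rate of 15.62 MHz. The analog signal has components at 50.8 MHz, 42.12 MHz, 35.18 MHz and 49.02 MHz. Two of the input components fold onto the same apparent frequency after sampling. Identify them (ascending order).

35.18 MHz, 50.8 MHz

fs/2 = 7.81 MHz.
50.8 MHz mod fs = 3.94 MHz.
3.94 MHz ≤ fs/2 = 7.81 MHz, appears at 3.94 MHz.
42.12 MHz mod fs = 10.88 MHz.
10.88 MHz > fs/2 = 7.81 MHz, folds to fs − 10.88 MHz = 4.74 MHz.
35.18 MHz mod fs = 3.94 MHz.
3.94 MHz ≤ fs/2 = 7.81 MHz, appears at 3.94 MHz.
49.02 MHz mod fs = 2.16 MHz.
2.16 MHz ≤ fs/2 = 7.81 MHz, appears at 2.16 MHz.
35.18 MHz and 50.8 MHz both map to 3.94 MHz.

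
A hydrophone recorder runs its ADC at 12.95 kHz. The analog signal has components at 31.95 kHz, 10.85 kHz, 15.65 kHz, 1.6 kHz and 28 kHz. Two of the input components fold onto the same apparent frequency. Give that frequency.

fs/2 = 6.475 kHz.
31.95 kHz mod fs = 6.05 kHz.
6.05 kHz ≤ fs/2 = 6.475 kHz, appears at 6.05 kHz.
10.85 kHz > fs/2 = 6.475 kHz, folds to fs − 10.85 kHz = 2.1 kHz.
15.65 kHz mod fs = 2.7 kHz.
2.7 kHz ≤ fs/2 = 6.475 kHz, appears at 2.7 kHz.
1.6 kHz ≤ fs/2 = 6.475 kHz, passes unchanged.
28 kHz mod fs = 2.1 kHz.
2.1 kHz ≤ fs/2 = 6.475 kHz, appears at 2.1 kHz.
10.85 kHz and 28 kHz both map to 2.1 kHz.

2.1 kHz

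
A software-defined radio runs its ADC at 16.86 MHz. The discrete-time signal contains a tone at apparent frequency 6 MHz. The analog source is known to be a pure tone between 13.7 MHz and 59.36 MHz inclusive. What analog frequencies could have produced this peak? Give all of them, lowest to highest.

22.86 MHz, 27.72 MHz, 39.72 MHz, 44.58 MHz, 56.58 MHz

Frequencies that alias to 6 MHz are k·fs ± 6 MHz for integer k ≥ 0.
k=0: 6 MHz.
k=1: 10.86 MHz, 22.86 MHz.
k=2: 27.72 MHz, 39.72 MHz.
k=3: 44.58 MHz, 56.58 MHz.
k=4: 61.44 MHz, 73.44 MHz.
Within [13.7 MHz, 59.36 MHz]: 22.86 MHz, 27.72 MHz, 39.72 MHz, 44.58 MHz, 56.58 MHz.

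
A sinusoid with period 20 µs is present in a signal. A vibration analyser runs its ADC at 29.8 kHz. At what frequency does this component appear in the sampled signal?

T = 20 µs → f = 1/T = 50 kHz.
50 kHz mod fs = 20.2 kHz.
20.2 kHz > fs/2 = 14.9 kHz, folds to fs − 20.2 kHz = 9.6 kHz.

9.6 kHz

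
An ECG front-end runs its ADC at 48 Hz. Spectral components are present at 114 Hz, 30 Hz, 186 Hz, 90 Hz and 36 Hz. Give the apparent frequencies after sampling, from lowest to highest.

6 Hz, 12 Hz, 18 Hz

fs/2 = 24 Hz.
114 Hz mod fs = 18 Hz.
18 Hz ≤ fs/2 = 24 Hz, appears at 18 Hz.
30 Hz > fs/2 = 24 Hz, folds to fs − 30 Hz = 18 Hz.
186 Hz mod fs = 42 Hz.
42 Hz > fs/2 = 24 Hz, folds to fs − 42 Hz = 6 Hz.
90 Hz mod fs = 42 Hz.
42 Hz > fs/2 = 24 Hz, folds to fs − 42 Hz = 6 Hz.
36 Hz > fs/2 = 24 Hz, folds to fs − 36 Hz = 12 Hz.
Distinct values: {6 Hz, 12 Hz, 18 Hz}.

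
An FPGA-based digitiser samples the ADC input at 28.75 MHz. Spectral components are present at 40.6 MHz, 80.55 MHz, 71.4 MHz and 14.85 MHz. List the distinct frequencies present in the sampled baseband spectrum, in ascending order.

fs/2 = 14.375 MHz.
40.6 MHz mod fs = 11.85 MHz.
11.85 MHz ≤ fs/2 = 14.375 MHz, appears at 11.85 MHz.
80.55 MHz mod fs = 23.05 MHz.
23.05 MHz > fs/2 = 14.375 MHz, folds to fs − 23.05 MHz = 5.7 MHz.
71.4 MHz mod fs = 13.9 MHz.
13.9 MHz ≤ fs/2 = 14.375 MHz, appears at 13.9 MHz.
14.85 MHz > fs/2 = 14.375 MHz, folds to fs − 14.85 MHz = 13.9 MHz.
Distinct values: {5.7 MHz, 11.85 MHz, 13.9 MHz}.

5.7 MHz, 11.85 MHz, 13.9 MHz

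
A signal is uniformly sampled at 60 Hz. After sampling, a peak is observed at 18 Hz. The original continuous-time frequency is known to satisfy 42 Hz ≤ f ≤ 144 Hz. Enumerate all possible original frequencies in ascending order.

42 Hz, 78 Hz, 102 Hz, 138 Hz

Frequencies that alias to 18 Hz are k·fs ± 18 Hz for integer k ≥ 0.
k=0: 18 Hz.
k=1: 42 Hz, 78 Hz.
k=2: 102 Hz, 138 Hz.
k=3: 162 Hz, 198 Hz.
Within [42 Hz, 144 Hz]: 42 Hz, 78 Hz, 102 Hz, 138 Hz.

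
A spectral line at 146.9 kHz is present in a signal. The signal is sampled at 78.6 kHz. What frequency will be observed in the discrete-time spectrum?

146.9 kHz mod fs = 68.3 kHz.
68.3 kHz > fs/2 = 39.3 kHz, folds to fs − 68.3 kHz = 10.3 kHz.

10.3 kHz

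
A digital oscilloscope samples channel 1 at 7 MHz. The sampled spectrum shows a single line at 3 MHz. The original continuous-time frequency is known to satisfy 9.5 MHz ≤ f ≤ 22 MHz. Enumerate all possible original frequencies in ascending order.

Frequencies that alias to 3 MHz are k·fs ± 3 MHz for integer k ≥ 0.
k=0: 3 MHz.
k=1: 4 MHz, 10 MHz.
k=2: 11 MHz, 17 MHz.
k=3: 18 MHz, 24 MHz.
k=4: 25 MHz, 31 MHz.
Within [9.5 MHz, 22 MHz]: 10 MHz, 11 MHz, 17 MHz, 18 MHz.

10 MHz, 11 MHz, 17 MHz, 18 MHz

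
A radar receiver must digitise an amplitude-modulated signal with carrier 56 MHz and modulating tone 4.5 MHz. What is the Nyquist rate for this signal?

AM sidebands sit at fc ± fm = 51.5 MHz and 60.5 MHz.
Highest-frequency component: 60.5 MHz.
Nyquist rate = 2 × 60.5 MHz = 121 MHz.

121 MHz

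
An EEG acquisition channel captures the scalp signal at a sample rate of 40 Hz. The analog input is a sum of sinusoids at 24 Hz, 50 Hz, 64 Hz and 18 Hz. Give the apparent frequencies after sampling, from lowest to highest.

10 Hz, 16 Hz, 18 Hz

fs/2 = 20 Hz.
24 Hz > fs/2 = 20 Hz, folds to fs − 24 Hz = 16 Hz.
50 Hz mod fs = 10 Hz.
10 Hz ≤ fs/2 = 20 Hz, appears at 10 Hz.
64 Hz mod fs = 24 Hz.
24 Hz > fs/2 = 20 Hz, folds to fs − 24 Hz = 16 Hz.
18 Hz ≤ fs/2 = 20 Hz, passes unchanged.
Distinct values: {10 Hz, 16 Hz, 18 Hz}.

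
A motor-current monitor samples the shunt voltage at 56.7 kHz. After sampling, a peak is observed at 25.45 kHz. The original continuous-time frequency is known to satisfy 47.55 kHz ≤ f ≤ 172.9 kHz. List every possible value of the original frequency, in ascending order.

82.15 kHz, 87.95 kHz, 138.85 kHz, 144.65 kHz

Frequencies that alias to 25.45 kHz are k·fs ± 25.45 kHz for integer k ≥ 0.
k=0: 25.45 kHz.
k=1: 31.25 kHz, 82.15 kHz.
k=2: 87.95 kHz, 138.85 kHz.
k=3: 144.65 kHz, 195.55 kHz.
k=4: 201.35 kHz, 252.25 kHz.
Within [47.55 kHz, 172.9 kHz]: 82.15 kHz, 87.95 kHz, 138.85 kHz, 144.65 kHz.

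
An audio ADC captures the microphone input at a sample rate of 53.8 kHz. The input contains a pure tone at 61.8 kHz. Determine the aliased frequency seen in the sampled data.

8 kHz

61.8 kHz mod fs = 8 kHz.
8 kHz ≤ fs/2 = 26.9 kHz, appears at 8 kHz.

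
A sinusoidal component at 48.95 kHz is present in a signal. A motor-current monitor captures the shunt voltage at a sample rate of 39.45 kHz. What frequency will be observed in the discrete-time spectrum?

9.5 kHz

48.95 kHz mod fs = 9.5 kHz.
9.5 kHz ≤ fs/2 = 19.725 kHz, appears at 9.5 kHz.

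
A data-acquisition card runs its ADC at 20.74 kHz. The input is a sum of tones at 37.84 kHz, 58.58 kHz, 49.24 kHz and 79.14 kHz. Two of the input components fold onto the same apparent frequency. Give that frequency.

fs/2 = 10.37 kHz.
37.84 kHz mod fs = 17.1 kHz.
17.1 kHz > fs/2 = 10.37 kHz, folds to fs − 17.1 kHz = 3.64 kHz.
58.58 kHz mod fs = 17.1 kHz.
17.1 kHz > fs/2 = 10.37 kHz, folds to fs − 17.1 kHz = 3.64 kHz.
49.24 kHz mod fs = 7.76 kHz.
7.76 kHz ≤ fs/2 = 10.37 kHz, appears at 7.76 kHz.
79.14 kHz mod fs = 16.92 kHz.
16.92 kHz > fs/2 = 10.37 kHz, folds to fs − 16.92 kHz = 3.82 kHz.
37.84 kHz and 58.58 kHz both map to 3.64 kHz.

3.64 kHz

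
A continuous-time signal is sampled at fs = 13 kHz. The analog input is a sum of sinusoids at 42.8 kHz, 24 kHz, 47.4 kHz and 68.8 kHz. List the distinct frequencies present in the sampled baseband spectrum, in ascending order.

fs/2 = 6.5 kHz.
42.8 kHz mod fs = 3.8 kHz.
3.8 kHz ≤ fs/2 = 6.5 kHz, appears at 3.8 kHz.
24 kHz mod fs = 11 kHz.
11 kHz > fs/2 = 6.5 kHz, folds to fs − 11 kHz = 2 kHz.
47.4 kHz mod fs = 8.4 kHz.
8.4 kHz > fs/2 = 6.5 kHz, folds to fs − 8.4 kHz = 4.6 kHz.
68.8 kHz mod fs = 3.8 kHz.
3.8 kHz ≤ fs/2 = 6.5 kHz, appears at 3.8 kHz.
Distinct values: {2 kHz, 3.8 kHz, 4.6 kHz}.

2 kHz, 3.8 kHz, 4.6 kHz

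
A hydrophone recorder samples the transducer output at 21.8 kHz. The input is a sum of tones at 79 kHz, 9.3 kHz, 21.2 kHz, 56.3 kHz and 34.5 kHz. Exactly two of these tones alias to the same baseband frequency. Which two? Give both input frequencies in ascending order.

34.5 kHz, 56.3 kHz

fs/2 = 10.9 kHz.
79 kHz mod fs = 13.6 kHz.
13.6 kHz > fs/2 = 10.9 kHz, folds to fs − 13.6 kHz = 8.2 kHz.
9.3 kHz ≤ fs/2 = 10.9 kHz, passes unchanged.
21.2 kHz > fs/2 = 10.9 kHz, folds to fs − 21.2 kHz = 0.6 kHz.
56.3 kHz mod fs = 12.7 kHz.
12.7 kHz > fs/2 = 10.9 kHz, folds to fs − 12.7 kHz = 9.1 kHz.
34.5 kHz mod fs = 12.7 kHz.
12.7 kHz > fs/2 = 10.9 kHz, folds to fs − 12.7 kHz = 9.1 kHz.
34.5 kHz and 56.3 kHz both map to 9.1 kHz.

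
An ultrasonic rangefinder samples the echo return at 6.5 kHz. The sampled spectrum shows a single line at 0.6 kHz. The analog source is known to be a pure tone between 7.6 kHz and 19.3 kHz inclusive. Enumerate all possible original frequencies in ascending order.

Frequencies that alias to 0.6 kHz are k·fs ± 0.6 kHz for integer k ≥ 0.
k=0: 0.6 kHz.
k=1: 5.9 kHz, 7.1 kHz.
k=2: 12.4 kHz, 13.6 kHz.
k=3: 18.9 kHz, 20.1 kHz.
k=4: 25.4 kHz, 26.6 kHz.
Within [7.6 kHz, 19.3 kHz]: 12.4 kHz, 13.6 kHz, 18.9 kHz.

12.4 kHz, 13.6 kHz, 18.9 kHz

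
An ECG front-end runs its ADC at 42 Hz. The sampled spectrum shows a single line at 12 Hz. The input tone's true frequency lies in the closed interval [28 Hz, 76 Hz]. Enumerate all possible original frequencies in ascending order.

30 Hz, 54 Hz, 72 Hz

Frequencies that alias to 12 Hz are k·fs ± 12 Hz for integer k ≥ 0.
k=0: 12 Hz.
k=1: 30 Hz, 54 Hz.
k=2: 72 Hz, 96 Hz.
k=3: 114 Hz, 138 Hz.
Within [28 Hz, 76 Hz]: 30 Hz, 54 Hz, 72 Hz.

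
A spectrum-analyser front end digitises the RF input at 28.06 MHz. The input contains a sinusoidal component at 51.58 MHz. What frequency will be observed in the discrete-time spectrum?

51.58 MHz mod fs = 23.52 MHz.
23.52 MHz > fs/2 = 14.03 MHz, folds to fs − 23.52 MHz = 4.54 MHz.

4.54 MHz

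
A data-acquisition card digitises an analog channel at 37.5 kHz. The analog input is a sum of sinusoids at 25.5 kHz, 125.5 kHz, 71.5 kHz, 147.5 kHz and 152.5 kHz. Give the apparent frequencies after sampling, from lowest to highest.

fs/2 = 18.75 kHz.
25.5 kHz > fs/2 = 18.75 kHz, folds to fs − 25.5 kHz = 12 kHz.
125.5 kHz mod fs = 13 kHz.
13 kHz ≤ fs/2 = 18.75 kHz, appears at 13 kHz.
71.5 kHz mod fs = 34 kHz.
34 kHz > fs/2 = 18.75 kHz, folds to fs − 34 kHz = 3.5 kHz.
147.5 kHz mod fs = 35 kHz.
35 kHz > fs/2 = 18.75 kHz, folds to fs − 35 kHz = 2.5 kHz.
152.5 kHz mod fs = 2.5 kHz.
2.5 kHz ≤ fs/2 = 18.75 kHz, appears at 2.5 kHz.
Distinct values: {2.5 kHz, 3.5 kHz, 12 kHz, 13 kHz}.

2.5 kHz, 3.5 kHz, 12 kHz, 13 kHz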